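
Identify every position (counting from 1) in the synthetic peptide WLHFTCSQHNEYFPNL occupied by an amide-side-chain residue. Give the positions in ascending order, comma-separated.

Only N (asparagine) and Q (glutamine) carry a side-chain carboxamide.
Matching residues: Q8, N10, N15.

8, 10, 15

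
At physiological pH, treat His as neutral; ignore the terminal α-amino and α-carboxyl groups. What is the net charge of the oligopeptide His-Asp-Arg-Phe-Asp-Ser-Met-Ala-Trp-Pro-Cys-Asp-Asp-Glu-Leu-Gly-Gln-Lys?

The side chains ionized at physiological pH are Lys/Arg (+1) and Asp/Glu (−1); with His treated as neutral, nothing else contributes.
Positive (K, R): Arg3, Lys18 → +2.
Negative (D, E): Asp2, Asp5, Asp12, Asp13, Glu14 → −5.
Net charge = (+2) + (−5) = −3.

-3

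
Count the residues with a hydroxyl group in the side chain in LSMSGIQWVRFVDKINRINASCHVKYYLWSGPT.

7

S, T, and Y are the three residues with a side-chain hydroxyl.
Matching residues: S2, S4, S21, Y26, Y27, S30, T33.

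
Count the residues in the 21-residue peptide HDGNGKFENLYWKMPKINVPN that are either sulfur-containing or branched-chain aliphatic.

4

Sulfur-containing: C, M. Branched-chain aliphatic: I, L, V.
Sulfur-containing residues here: M14 (1).
Branched-chain aliphatic residues here: L10, I17, V19 (3).
The two groups share no amino acid, so total = 1 + 3 = 4.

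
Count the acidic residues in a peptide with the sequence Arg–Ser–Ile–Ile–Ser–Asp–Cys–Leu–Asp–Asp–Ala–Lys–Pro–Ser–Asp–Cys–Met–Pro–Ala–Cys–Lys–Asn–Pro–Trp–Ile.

Aspartate (D) and glutamate (E) have carboxylic-acid side chains and are the acidic amino acids.
Matching residues: Asp6, Asp9, Asp10, Asp15.

4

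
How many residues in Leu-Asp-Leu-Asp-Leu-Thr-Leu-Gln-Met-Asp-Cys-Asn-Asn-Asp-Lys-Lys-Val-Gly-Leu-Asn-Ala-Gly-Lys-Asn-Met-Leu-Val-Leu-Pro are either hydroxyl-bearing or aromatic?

Hydroxyl-bearing: S, T, Y. Aromatic: F, W, Y.
Hydroxyl-bearing residues here: Thr6 (1).
Aromatic residues here: none (0).
(Y belongs to both groups, but none appear in this sequence.) Total = 1 + 0 = 1.

1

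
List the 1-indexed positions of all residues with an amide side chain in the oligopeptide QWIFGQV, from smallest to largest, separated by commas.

1, 6

Asparagine (N) and glutamine (Q) have uncharged amide side chains.
Matching residues: Q1, Q6.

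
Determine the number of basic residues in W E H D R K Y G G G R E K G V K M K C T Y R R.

9

K, R, and H are the three residues with basic side chains (ε-amine, guanidinium, and imidazole respectively).
Matching residues: H3, R5, K6, R11, K13, K16, K18, R22, R23.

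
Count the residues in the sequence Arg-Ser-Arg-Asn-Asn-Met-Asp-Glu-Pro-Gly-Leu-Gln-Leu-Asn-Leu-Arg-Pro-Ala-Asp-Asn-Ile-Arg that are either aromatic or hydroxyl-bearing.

Aromatic: F, W, Y. Hydroxyl-bearing: S, T, Y.
Aromatic residues here: none (0).
Hydroxyl-bearing residues here: Ser2 (1).
(Y belongs to both groups, but none appear in this sequence.) Total = 0 + 1 = 1.

1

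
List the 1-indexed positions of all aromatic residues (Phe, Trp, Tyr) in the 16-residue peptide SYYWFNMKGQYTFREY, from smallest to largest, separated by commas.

2, 3, 4, 5, 11, 13, 16

Matching residues: Y2, Y3, W4, F5, Y11, F13, Y16.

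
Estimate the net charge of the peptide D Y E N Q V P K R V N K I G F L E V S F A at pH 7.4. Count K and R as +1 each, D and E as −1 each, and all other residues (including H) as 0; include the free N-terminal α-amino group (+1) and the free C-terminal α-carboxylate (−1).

Positive (K, R): K8, R9, K12 → +3.
Negative (D, E): D1, E3, E17 → −3.
The N-terminus (+1) and C-terminus (−1) cancel.
Net charge = (+3) + (−3) = 0.

0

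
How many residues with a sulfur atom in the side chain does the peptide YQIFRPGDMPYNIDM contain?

Cysteine (C, thiol) and methionine (M, thioether) are the two sulfur-containing amino acids.
Matching residues: M9, M15.

2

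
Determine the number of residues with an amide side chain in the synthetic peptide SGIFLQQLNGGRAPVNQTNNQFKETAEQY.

Asparagine (N) and glutamine (Q) have uncharged amide side chains.
Matching residues: Q6, Q7, N9, N16, Q17, N19, N20, Q21, Q28.

9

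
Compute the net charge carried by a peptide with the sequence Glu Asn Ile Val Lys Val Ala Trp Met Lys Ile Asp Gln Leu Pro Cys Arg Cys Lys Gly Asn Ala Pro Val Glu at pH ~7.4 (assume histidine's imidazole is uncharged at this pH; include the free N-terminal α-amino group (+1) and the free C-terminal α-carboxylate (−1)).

+1

The side chains ionized at physiological pH are Lys/Arg (+1) and Asp/Glu (−1); with His treated as neutral, nothing else contributes.
Positive (K, R): Lys5, Lys10, Arg17, Lys19 → +4.
Negative (D, E): Glu1, Asp12, Glu25 → −3.
The N-terminus (+1) and C-terminus (−1) cancel.
Net charge = (+4) + (−3) = +1.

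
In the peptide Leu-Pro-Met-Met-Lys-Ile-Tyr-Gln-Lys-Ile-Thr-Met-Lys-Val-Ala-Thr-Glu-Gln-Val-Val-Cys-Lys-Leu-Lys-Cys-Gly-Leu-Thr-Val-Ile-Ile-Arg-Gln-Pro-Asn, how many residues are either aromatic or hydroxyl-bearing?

Aromatic: F, W, Y. Hydroxyl-bearing: S, T, Y.
Aromatic residues here: Tyr7 (1).
Hydroxyl-bearing residues here: Tyr7, Thr11, Thr16, Thr28 (4).
Y is in both groups, so the 1 Y residue must not be double-counted.
Total = 1 + 4 − 1 = 4.

4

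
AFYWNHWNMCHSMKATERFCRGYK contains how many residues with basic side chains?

Lysine (K), arginine (R), and histidine (H) have basic, nitrogen-containing side chains.
Matching residues: H6, H11, K14, R18, R21, K24.

6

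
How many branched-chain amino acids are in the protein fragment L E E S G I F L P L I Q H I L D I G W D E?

8

The BCAAs are Val, Leu, and Ile — aliphatic side chains with a branch point.
Matching residues: L1, I6, L8, L10, I11, I14, L15, I17.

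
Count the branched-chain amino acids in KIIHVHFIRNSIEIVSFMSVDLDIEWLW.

11

V, L, and I make up the branched-chain aliphatic group.
Matching residues: I2, I3, V5, I8, I12, I14, V15, V20, L22, I24, L27.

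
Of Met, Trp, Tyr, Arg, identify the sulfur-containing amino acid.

Met

The sulfur-bearing residues are cysteine (–SH) and methionine (–S–CH₃).
Of the listed options, only Met belongs to this group.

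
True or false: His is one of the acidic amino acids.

Aspartate (D) and glutamate (E) have carboxylic-acid side chains and are the acidic amino acids.
Histidine is not in this group.

False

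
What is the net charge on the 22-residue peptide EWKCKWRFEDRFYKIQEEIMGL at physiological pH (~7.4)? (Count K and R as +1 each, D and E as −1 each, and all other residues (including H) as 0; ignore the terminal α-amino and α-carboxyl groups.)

Positive (K, R): K3, K5, R7, R11, K14 → +5.
Negative (D, E): E1, E9, D10, E17, E18 → −5.
Net charge = (+5) + (−5) = 0.

0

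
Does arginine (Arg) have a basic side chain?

Yes

Lysine (K), arginine (R), and histidine (H) have basic, nitrogen-containing side chains.
Arginine is in this group.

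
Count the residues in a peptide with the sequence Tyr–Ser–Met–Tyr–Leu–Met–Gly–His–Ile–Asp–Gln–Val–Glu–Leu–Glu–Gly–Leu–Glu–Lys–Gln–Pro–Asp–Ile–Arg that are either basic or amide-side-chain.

Basic: H, K, R. Amide-side-chain: N, Q.
Basic residues here: His8, Lys19, Arg24 (3).
Amide-side-chain residues here: Gln11, Gln20 (2).
The two groups share no amino acid, so total = 3 + 2 = 5.

5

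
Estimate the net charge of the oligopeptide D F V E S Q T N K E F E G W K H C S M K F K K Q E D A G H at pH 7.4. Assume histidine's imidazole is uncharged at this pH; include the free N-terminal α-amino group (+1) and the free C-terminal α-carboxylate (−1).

-1

Near pH 7.4, K and R contribute +1 each, D and E contribute −1 each, and every other side chain (His included, as stated) is uncharged.
Positive (K, R): K9, K15, K20, K22, K23 → +5.
Negative (D, E): D1, E4, E10, E12, E25, D26 → −6.
The N-terminus (+1) and C-terminus (−1) cancel.
Net charge = (+5) + (−6) = −1.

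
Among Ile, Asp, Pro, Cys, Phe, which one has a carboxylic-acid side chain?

Asp

Only D (aspartate) and E (glutamate) carry a side-chain carboxylic acid.
Of the listed options, only Asp belongs to this group.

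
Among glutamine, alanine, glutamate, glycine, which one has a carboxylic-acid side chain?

The acidic residues are Asp (D) and Glu (E), whose side chains end in a carboxylate group.
Of the listed options, only glutamate belongs to this group.

glutamate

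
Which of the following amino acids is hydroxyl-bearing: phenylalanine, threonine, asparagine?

The –OH-bearing residues are Ser, Thr (aliphatic alcohols), and Tyr (phenol).
Of the listed options, only threonine belongs to this group.

threonine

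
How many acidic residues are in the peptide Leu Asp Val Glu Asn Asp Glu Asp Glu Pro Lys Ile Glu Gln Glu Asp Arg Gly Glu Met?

The acidic residues are Asp (D) and Glu (E), whose side chains end in a carboxylate group.
Matching residues: Asp2, Glu4, Asp6, Glu7, Asp8, Glu9, Glu13, Glu15, Asp16, Glu19.

10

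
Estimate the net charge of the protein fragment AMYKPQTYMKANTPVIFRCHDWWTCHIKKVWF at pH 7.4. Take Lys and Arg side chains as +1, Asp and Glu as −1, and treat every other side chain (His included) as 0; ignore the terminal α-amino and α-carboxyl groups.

Positive (K, R): K4, K10, R18, K28, K29 → +5.
Negative (D, E): D21 → −1.
Net charge = (+5) + (−1) = +4.

+4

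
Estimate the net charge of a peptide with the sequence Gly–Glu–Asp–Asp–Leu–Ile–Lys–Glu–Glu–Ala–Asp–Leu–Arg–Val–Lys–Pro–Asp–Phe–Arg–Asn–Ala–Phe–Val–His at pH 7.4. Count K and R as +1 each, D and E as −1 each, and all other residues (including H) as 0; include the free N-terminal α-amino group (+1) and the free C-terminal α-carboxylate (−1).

Positive (K, R): Lys7, Arg13, Lys15, Arg19 → +4.
Negative (D, E): Glu2, Asp3, Asp4, Glu8, Glu9, Asp11, Asp17 → −7.
The N-terminus (+1) and C-terminus (−1) cancel.
Net charge = (+4) + (−7) = −3.

-3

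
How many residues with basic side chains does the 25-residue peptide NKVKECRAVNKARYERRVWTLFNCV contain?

7

The basic amino acids are Lys (K), Arg (R), and His (H).
Matching residues: K2, K4, R7, K11, R13, R16, R17.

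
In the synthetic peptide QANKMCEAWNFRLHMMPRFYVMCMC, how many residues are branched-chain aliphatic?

2

The BCAAs are Val, Leu, and Ile — aliphatic side chains with a branch point.
Matching residues: L13, V21.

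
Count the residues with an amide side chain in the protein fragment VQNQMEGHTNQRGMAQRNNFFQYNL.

10

The amide-side-chain residues are Asn (N) and Gln (Q).
Matching residues: Q2, N3, Q4, N10, Q11, Q16, N18, N19, Q22, N24.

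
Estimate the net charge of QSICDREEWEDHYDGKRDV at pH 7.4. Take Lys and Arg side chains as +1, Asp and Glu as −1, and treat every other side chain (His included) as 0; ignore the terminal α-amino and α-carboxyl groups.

Positive (K, R): R6, K16, R17 → +3.
Negative (D, E): D5, E7, E8, E10, D11, D14, D18 → −7.
Net charge = (+3) + (−7) = −4.

-4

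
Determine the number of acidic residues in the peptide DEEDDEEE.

8

Aspartate (D) and glutamate (E) have carboxylic-acid side chains and are the acidic amino acids.
Matching residues: D1, E2, E3, D4, D5, E6, E7, E8.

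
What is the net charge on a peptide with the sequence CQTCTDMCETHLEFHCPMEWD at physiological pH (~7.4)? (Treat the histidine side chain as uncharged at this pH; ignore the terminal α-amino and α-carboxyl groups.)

-5

The side chains ionized at physiological pH are Lys/Arg (+1) and Asp/Glu (−1); with His treated as neutral, nothing else contributes.
Positive (K, R): none → +0.
Negative (D, E): D6, E9, E13, E19, D21 → −5.
Net charge = (+0) + (−5) = −5.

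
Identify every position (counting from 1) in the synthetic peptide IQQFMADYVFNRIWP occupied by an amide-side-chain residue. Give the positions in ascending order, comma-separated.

Matching residues: Q2, Q3, N11.

2, 3, 11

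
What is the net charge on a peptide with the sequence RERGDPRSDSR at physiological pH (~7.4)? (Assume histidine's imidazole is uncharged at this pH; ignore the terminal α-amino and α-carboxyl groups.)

+1

The side chains ionized at physiological pH are Lys/Arg (+1) and Asp/Glu (−1); with His treated as neutral, nothing else contributes.
Positive (K, R): R1, R3, R7, R11 → +4.
Negative (D, E): E2, D5, D9 → −3.
Net charge = (+4) + (−3) = +1.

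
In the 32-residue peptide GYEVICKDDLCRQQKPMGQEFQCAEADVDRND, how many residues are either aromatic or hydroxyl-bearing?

2

Aromatic: F, W, Y. Hydroxyl-bearing: S, T, Y.
Aromatic residues here: Y2, F21 (2).
Hydroxyl-bearing residues here: Y2 (1).
Y is in both groups, so the 1 Y residue must not be double-counted.
Total = 2 + 1 − 1 = 2.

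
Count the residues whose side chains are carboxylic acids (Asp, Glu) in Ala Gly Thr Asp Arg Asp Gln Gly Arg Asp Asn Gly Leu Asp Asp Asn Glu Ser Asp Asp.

Matching residues: Asp4, Asp6, Asp10, Asp14, Asp15, Glu17, Asp19, Asp20.

8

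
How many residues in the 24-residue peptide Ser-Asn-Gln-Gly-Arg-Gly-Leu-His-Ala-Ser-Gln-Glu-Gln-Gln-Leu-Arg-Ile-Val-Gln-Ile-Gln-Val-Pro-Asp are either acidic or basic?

Acidic: D, E. Basic: H, K, R.
Acidic residues here: Glu12, Asp24 (2).
Basic residues here: Arg5, His8, Arg16 (3).
The two groups share no amino acid, so total = 2 + 3 = 5.

5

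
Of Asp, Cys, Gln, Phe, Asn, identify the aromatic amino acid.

Phe

The aromatic amino acids are Phe (F, benzyl), Trp (W, indole), and Tyr (Y, phenol).
Of the listed options, only Phe belongs to this group.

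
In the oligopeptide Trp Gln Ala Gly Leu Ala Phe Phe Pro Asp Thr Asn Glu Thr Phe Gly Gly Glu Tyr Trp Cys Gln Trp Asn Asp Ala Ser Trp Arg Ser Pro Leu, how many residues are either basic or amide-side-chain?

5

Basic: H, K, R. Amide-side-chain: N, Q.
Basic residues here: Arg29 (1).
Amide-side-chain residues here: Gln2, Asn12, Gln22, Asn24 (4).
The two groups share no amino acid, so total = 1 + 4 = 5.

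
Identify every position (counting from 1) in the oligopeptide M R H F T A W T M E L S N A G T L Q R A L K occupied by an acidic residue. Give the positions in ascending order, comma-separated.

Only D (aspartate) and E (glutamate) carry a side-chain carboxylic acid.
Matching residues: E10.

10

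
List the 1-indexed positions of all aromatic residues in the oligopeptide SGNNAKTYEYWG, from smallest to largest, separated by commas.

8, 10, 11

The aromatic amino acids are Phe (F, benzyl), Trp (W, indole), and Tyr (Y, phenol).
Matching residues: Y8, Y10, W11.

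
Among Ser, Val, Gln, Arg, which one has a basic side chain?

Lysine (K), arginine (R), and histidine (H) have basic, nitrogen-containing side chains.
Of the listed options, only Arg belongs to this group.

Arg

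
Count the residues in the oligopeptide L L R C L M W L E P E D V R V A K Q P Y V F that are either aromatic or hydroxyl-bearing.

3

Aromatic: F, W, Y. Hydroxyl-bearing: S, T, Y.
Aromatic residues here: W7, Y20, F22 (3).
Hydroxyl-bearing residues here: Y20 (1).
Y is in both groups, so the 1 Y residue must not be double-counted.
Total = 3 + 1 − 1 = 3.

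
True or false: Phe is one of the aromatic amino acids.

True

The aromatic amino acids are Phe (F, benzyl), Trp (W, indole), and Tyr (Y, phenol).
Phenylalanine is in this group.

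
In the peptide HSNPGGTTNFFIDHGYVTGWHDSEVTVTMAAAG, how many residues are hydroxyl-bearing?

8

S, T, and Y are the three residues with a side-chain hydroxyl.
Matching residues: S2, T7, T8, Y16, T18, S23, T26, T28.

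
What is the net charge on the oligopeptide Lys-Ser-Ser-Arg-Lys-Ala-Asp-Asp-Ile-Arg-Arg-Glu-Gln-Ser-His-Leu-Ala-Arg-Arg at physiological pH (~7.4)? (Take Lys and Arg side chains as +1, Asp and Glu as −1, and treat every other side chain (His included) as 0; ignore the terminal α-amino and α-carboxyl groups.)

Positive (K, R): Lys1, Arg4, Lys5, Arg10, Arg11, Arg18, Arg19 → +7.
Negative (D, E): Asp7, Asp8, Glu12 → −3.
Net charge = (+7) + (−3) = +4.

+4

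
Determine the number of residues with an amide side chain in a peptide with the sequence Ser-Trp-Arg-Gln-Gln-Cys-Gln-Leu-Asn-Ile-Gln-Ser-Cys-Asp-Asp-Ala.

The amide-side-chain residues are Asn (N) and Gln (Q).
Matching residues: Gln4, Gln5, Gln7, Asn9, Gln11.

5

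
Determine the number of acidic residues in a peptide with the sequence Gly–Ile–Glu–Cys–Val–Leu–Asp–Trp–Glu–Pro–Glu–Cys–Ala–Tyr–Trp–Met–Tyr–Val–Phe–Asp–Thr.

5

The acidic residues are Asp (D) and Glu (E), whose side chains end in a carboxylate group.
Matching residues: Glu3, Asp7, Glu9, Glu11, Asp20.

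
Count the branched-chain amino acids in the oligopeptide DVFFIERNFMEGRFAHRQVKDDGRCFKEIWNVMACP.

The BCAAs are Val, Leu, and Ile — aliphatic side chains with a branch point.
Matching residues: V2, I5, V19, I29, V32.

5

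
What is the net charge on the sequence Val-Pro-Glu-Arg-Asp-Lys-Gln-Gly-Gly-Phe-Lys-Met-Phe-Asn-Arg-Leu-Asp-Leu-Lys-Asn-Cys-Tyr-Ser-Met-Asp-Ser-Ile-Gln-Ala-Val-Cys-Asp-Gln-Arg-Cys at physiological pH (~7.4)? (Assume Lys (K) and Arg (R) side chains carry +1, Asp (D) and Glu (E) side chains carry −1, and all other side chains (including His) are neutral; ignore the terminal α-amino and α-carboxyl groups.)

Positive (K, R): Arg4, Lys6, Lys11, Arg15, Lys19, Arg34 → +6.
Negative (D, E): Glu3, Asp5, Asp17, Asp25, Asp32 → −5.
Net charge = (+6) + (−5) = +1.

+1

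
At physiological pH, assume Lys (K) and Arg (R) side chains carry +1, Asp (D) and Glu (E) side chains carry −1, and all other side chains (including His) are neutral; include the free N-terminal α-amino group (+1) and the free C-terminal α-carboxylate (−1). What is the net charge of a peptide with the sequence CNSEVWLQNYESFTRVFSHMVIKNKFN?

Positive (K, R): R15, K23, K25 → +3.
Negative (D, E): E4, E11 → −2.
The N-terminus (+1) and C-terminus (−1) cancel.
Net charge = (+3) + (−2) = +1.

+1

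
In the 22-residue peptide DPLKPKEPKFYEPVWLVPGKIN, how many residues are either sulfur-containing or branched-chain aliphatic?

Sulfur-containing: C, M. Branched-chain aliphatic: I, L, V.
Sulfur-containing residues here: none (0).
Branched-chain aliphatic residues here: L3, V14, L16, V17, I21 (5).
The two groups share no amino acid, so total = 0 + 5 = 5.

5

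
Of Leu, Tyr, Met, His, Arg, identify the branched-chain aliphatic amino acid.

V, L, and I make up the branched-chain aliphatic group.
Of the listed options, only Leu belongs to this group.

Leu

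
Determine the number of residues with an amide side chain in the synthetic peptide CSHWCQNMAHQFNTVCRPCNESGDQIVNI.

7

The amide-side-chain residues are Asn (N) and Gln (Q).
Matching residues: Q6, N7, Q11, N13, N20, Q25, N28.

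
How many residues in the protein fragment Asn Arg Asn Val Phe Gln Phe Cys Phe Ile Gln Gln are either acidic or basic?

1

Acidic: D, E. Basic: H, K, R.
Acidic residues here: none (0).
Basic residues here: Arg2 (1).
The two groups share no amino acid, so total = 0 + 1 = 1.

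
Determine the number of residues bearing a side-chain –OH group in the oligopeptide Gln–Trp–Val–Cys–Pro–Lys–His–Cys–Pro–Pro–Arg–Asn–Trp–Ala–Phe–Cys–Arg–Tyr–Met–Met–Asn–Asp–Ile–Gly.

1

S, T, and Y are the three residues with a side-chain hydroxyl.
Matching residues: Tyr18.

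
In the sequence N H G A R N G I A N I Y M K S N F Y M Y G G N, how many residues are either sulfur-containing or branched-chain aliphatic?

4

Sulfur-containing: C, M. Branched-chain aliphatic: I, L, V.
Sulfur-containing residues here: M13, M19 (2).
Branched-chain aliphatic residues here: I8, I11 (2).
The two groups share no amino acid, so total = 2 + 2 = 4.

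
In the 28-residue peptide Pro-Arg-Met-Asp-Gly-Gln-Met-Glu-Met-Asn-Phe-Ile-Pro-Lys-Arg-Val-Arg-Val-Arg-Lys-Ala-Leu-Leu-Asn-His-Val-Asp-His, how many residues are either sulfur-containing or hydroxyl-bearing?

Sulfur-containing: C, M. Hydroxyl-bearing: S, T, Y.
Sulfur-containing residues here: Met3, Met7, Met9 (3).
Hydroxyl-bearing residues here: none (0).
The two groups share no amino acid, so total = 3 + 0 = 3.

3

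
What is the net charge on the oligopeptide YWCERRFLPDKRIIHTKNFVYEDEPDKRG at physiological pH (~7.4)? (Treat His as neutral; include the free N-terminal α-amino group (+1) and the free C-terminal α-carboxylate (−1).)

Near pH 7.4, K and R contribute +1 each, D and E contribute −1 each, and every other side chain (His included, as stated) is uncharged.
Positive (K, R): R5, R6, K11, R12, K17, K27, R28 → +7.
Negative (D, E): E4, D10, E22, D23, E24, D26 → −6.
The N-terminus (+1) and C-terminus (−1) cancel.
Net charge = (+7) + (−6) = +1.

+1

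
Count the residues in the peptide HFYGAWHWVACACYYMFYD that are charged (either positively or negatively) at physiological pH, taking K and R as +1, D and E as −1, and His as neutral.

1

Charged side chains at pH ~7.4: K, R (positive); D, E (negative).
Matching residues: D19.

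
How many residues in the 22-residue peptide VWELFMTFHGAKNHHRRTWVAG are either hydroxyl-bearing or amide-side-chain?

3

Hydroxyl-bearing: S, T, Y. Amide-side-chain: N, Q.
Hydroxyl-bearing residues here: T7, T18 (2).
Amide-side-chain residues here: N13 (1).
The two groups share no amino acid, so total = 2 + 1 = 3.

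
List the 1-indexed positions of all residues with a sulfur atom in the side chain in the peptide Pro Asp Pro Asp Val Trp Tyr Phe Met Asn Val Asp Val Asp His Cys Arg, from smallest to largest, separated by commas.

9, 16

Only Cys (C) and Met (M) have a sulfur atom in the side chain.
Matching residues: Met9, Cys16.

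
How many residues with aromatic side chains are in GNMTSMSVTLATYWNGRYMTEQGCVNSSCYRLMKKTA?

4

Phenylalanine (F), tryptophan (W), and tyrosine (Y) have aromatic ring side chains.
Matching residues: Y13, W14, Y18, Y30.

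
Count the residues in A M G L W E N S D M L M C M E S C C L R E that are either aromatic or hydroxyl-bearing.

Aromatic: F, W, Y. Hydroxyl-bearing: S, T, Y.
Aromatic residues here: W5 (1).
Hydroxyl-bearing residues here: S8, S16 (2).
(Y belongs to both groups, but none appear in this sequence.) Total = 1 + 2 = 3.

3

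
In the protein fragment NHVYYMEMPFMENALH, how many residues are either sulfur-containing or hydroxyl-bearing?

Sulfur-containing: C, M. Hydroxyl-bearing: S, T, Y.
Sulfur-containing residues here: M6, M8, M11 (3).
Hydroxyl-bearing residues here: Y4, Y5 (2).
The two groups share no amino acid, so total = 3 + 2 = 5.

5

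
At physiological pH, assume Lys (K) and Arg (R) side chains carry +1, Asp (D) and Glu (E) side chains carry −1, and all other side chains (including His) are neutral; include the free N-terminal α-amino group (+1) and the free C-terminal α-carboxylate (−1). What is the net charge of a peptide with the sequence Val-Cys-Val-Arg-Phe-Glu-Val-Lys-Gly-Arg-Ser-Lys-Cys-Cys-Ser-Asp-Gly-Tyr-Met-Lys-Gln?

+3

Positive (K, R): Arg4, Lys8, Arg10, Lys12, Lys20 → +5.
Negative (D, E): Glu6, Asp16 → −2.
The N-terminus (+1) and C-terminus (−1) cancel.
Net charge = (+5) + (−2) = +3.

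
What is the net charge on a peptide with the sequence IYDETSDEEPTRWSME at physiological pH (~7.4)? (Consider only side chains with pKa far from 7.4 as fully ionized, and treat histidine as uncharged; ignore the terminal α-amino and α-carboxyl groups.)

Near pH 7.4, K and R contribute +1 each, D and E contribute −1 each, and every other side chain (His included, as stated) is uncharged.
Positive (K, R): R12 → +1.
Negative (D, E): D3, E4, D7, E8, E9, E16 → −6.
Net charge = (+1) + (−6) = −5.

-5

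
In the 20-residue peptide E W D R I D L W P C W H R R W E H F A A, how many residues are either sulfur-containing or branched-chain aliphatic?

Sulfur-containing: C, M. Branched-chain aliphatic: I, L, V.
Sulfur-containing residues here: C10 (1).
Branched-chain aliphatic residues here: I5, L7 (2).
The two groups share no amino acid, so total = 1 + 2 = 3.

3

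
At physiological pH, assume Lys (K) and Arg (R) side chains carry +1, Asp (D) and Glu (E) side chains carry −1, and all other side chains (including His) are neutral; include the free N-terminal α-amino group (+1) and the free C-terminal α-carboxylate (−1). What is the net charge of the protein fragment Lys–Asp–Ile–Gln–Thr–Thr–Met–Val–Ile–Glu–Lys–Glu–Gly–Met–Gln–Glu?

-2

Positive (K, R): Lys1, Lys11 → +2.
Negative (D, E): Asp2, Glu10, Glu12, Glu16 → −4.
The N-terminus (+1) and C-terminus (−1) cancel.
Net charge = (+2) + (−4) = −2.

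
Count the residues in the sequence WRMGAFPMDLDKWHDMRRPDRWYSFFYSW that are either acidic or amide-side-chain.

Acidic: D, E. Amide-side-chain: N, Q.
Acidic residues here: D9, D11, D15, D20 (4).
Amide-side-chain residues here: none (0).
The two groups share no amino acid, so total = 4 + 0 = 4.

4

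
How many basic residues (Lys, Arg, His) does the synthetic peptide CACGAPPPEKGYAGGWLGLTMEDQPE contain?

Matching residues: K10.

1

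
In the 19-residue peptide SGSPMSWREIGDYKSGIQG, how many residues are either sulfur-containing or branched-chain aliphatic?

3

Sulfur-containing: C, M. Branched-chain aliphatic: I, L, V.
Sulfur-containing residues here: M5 (1).
Branched-chain aliphatic residues here: I10, I17 (2).
The two groups share no amino acid, so total = 1 + 2 = 3.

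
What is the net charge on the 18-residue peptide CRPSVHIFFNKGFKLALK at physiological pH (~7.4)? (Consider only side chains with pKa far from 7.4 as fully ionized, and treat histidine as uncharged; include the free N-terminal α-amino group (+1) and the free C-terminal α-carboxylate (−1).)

The side chains ionized at physiological pH are Lys/Arg (+1) and Asp/Glu (−1); with His treated as neutral, nothing else contributes.
Positive (K, R): R2, K11, K14, K18 → +4.
Negative (D, E): none → −0.
The N-terminus (+1) and C-terminus (−1) cancel.
Net charge = (+4) + (−0) = +4.

+4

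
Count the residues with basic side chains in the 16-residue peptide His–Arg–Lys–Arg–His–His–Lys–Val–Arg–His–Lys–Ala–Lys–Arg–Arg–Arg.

14

Lysine (K), arginine (R), and histidine (H) have basic, nitrogen-containing side chains.
Matching residues: His1, Arg2, Lys3, Arg4, His5, His6, Lys7, Arg9, His10, Lys11, Lys13, Arg14, Arg15, Arg16.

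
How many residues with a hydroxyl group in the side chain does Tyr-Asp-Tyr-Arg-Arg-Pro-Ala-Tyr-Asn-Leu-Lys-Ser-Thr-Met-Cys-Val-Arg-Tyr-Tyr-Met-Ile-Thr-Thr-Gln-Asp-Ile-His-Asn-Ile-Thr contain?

S, T, and Y are the three residues with a side-chain hydroxyl.
Matching residues: Tyr1, Tyr3, Tyr8, Ser12, Thr13, Tyr18, Tyr19, Thr22, Thr23, Thr30.

10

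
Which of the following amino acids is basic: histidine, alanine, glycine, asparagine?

The basic amino acids are Lys (K), Arg (R), and His (H).
Of the listed options, only histidine belongs to this group.

histidine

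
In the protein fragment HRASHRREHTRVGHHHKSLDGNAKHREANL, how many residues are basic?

K, R, and H are the three residues with basic side chains (ε-amine, guanidinium, and imidazole respectively).
Matching residues: H1, R2, H5, R6, R7, H9, R11, H14, H15, H16, K17, K24, H25, R26.

14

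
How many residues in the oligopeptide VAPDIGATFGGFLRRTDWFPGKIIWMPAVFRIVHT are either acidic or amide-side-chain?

2

Acidic: D, E. Amide-side-chain: N, Q.
Acidic residues here: D4, D17 (2).
Amide-side-chain residues here: none (0).
The two groups share no amino acid, so total = 2 + 0 = 2.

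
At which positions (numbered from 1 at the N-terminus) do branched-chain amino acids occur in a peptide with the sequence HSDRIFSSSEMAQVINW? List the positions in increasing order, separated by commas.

5, 14, 15

V, L, and I make up the branched-chain aliphatic group.
Matching residues: I5, V14, I15.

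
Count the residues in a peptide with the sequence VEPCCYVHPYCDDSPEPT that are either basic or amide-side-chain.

1

Basic: H, K, R. Amide-side-chain: N, Q.
Basic residues here: H8 (1).
Amide-side-chain residues here: none (0).
The two groups share no amino acid, so total = 1 + 0 = 1.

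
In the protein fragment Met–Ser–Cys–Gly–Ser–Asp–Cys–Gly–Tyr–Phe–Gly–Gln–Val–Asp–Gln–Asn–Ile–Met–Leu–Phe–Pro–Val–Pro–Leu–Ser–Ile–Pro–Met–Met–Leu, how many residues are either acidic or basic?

Acidic: D, E. Basic: H, K, R.
Acidic residues here: Asp6, Asp14 (2).
Basic residues here: none (0).
The two groups share no amino acid, so total = 2 + 0 = 2.

2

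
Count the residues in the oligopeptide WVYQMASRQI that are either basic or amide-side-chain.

Basic: H, K, R. Amide-side-chain: N, Q.
Basic residues here: R8 (1).
Amide-side-chain residues here: Q4, Q9 (2).
The two groups share no amino acid, so total = 1 + 2 = 3.

3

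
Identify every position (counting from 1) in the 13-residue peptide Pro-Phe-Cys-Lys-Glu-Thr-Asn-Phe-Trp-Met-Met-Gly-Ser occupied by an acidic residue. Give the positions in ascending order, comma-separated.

Only D (aspartate) and E (glutamate) carry a side-chain carboxylic acid.
Matching residues: Glu5.

5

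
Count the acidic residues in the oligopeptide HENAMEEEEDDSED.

9

Only D (aspartate) and E (glutamate) carry a side-chain carboxylic acid.
Matching residues: E2, E6, E7, E8, E9, D10, D11, E13, D14.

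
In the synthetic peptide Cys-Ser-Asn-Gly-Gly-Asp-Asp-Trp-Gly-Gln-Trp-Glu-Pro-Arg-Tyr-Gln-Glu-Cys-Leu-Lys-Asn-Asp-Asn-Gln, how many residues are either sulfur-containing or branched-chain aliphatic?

3

Sulfur-containing: C, M. Branched-chain aliphatic: I, L, V.
Sulfur-containing residues here: Cys1, Cys18 (2).
Branched-chain aliphatic residues here: Leu19 (1).
The two groups share no amino acid, so total = 2 + 1 = 3.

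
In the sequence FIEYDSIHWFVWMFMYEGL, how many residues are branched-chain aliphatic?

4

The BCAAs are Val, Leu, and Ile — aliphatic side chains with a branch point.
Matching residues: I2, I7, V11, L19.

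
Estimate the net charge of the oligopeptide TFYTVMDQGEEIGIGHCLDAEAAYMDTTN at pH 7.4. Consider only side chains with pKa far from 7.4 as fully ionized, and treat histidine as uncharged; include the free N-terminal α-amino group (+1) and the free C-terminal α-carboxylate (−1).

-6

The side chains ionized at physiological pH are Lys/Arg (+1) and Asp/Glu (−1); with His treated as neutral, nothing else contributes.
Positive (K, R): none → +0.
Negative (D, E): D7, E10, E11, D19, E21, D26 → −6.
The N-terminus (+1) and C-terminus (−1) cancel.
Net charge = (+0) + (−6) = −6.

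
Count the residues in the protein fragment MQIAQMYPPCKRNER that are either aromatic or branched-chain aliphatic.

2

Aromatic: F, W, Y. Branched-chain aliphatic: I, L, V.
Aromatic residues here: Y7 (1).
Branched-chain aliphatic residues here: I3 (1).
The two groups share no amino acid, so total = 1 + 1 = 2.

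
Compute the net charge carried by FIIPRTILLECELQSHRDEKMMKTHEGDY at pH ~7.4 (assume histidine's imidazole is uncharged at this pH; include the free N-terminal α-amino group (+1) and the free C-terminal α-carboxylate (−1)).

-2

Near pH 7.4, K and R contribute +1 each, D and E contribute −1 each, and every other side chain (His included, as stated) is uncharged.
Positive (K, R): R5, R17, K20, K23 → +4.
Negative (D, E): E10, E12, D18, E19, E26, D28 → −6.
The N-terminus (+1) and C-terminus (−1) cancel.
Net charge = (+4) + (−6) = −2.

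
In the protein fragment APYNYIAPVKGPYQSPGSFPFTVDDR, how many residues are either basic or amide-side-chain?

Basic: H, K, R. Amide-side-chain: N, Q.
Basic residues here: K10, R26 (2).
Amide-side-chain residues here: N4, Q14 (2).
The two groups share no amino acid, so total = 2 + 2 = 4.

4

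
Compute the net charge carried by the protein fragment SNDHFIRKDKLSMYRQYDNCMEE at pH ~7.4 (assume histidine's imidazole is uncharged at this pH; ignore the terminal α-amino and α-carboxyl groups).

-1

The side chains ionized at physiological pH are Lys/Arg (+1) and Asp/Glu (−1); with His treated as neutral, nothing else contributes.
Positive (K, R): R7, K8, K10, R15 → +4.
Negative (D, E): D3, D9, D18, E22, E23 → −5.
Net charge = (+4) + (−5) = −1.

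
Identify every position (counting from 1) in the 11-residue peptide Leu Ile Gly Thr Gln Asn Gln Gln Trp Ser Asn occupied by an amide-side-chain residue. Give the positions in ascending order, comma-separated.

Asparagine (N) and glutamine (Q) have uncharged amide side chains.
Matching residues: Gln5, Asn6, Gln7, Gln8, Asn11.

5, 6, 7, 8, 11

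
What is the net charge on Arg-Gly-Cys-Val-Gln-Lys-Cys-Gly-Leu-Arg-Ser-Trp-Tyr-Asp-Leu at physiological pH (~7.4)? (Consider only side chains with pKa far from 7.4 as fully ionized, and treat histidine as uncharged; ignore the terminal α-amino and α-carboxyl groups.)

At pH ~7.4 the Lys and Arg side chains are protonated (+1), the Asp and Glu side chains are deprotonated (−1), and with His taken as neutral all other side chains carry no charge.
Positive (K, R): Arg1, Lys6, Arg10 → +3.
Negative (D, E): Asp14 → −1.
Net charge = (+3) + (−1) = +2.

+2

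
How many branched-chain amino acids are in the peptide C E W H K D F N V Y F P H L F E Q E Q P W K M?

V, L, and I make up the branched-chain aliphatic group.
Matching residues: V9, L14.

2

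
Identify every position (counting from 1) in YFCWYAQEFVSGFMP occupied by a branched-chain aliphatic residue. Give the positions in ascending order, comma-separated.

V, L, and I make up the branched-chain aliphatic group.
Matching residues: V10.

10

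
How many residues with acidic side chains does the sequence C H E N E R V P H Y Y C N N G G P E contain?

Aspartate (D) and glutamate (E) have carboxylic-acid side chains and are the acidic amino acids.
Matching residues: E3, E5, E18.

3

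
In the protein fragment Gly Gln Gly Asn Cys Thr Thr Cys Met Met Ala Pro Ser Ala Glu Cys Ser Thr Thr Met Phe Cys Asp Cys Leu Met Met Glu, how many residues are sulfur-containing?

Only Cys (C) and Met (M) have a sulfur atom in the side chain.
Matching residues: Cys5, Cys8, Met9, Met10, Cys16, Met20, Cys22, Cys24, Met26, Met27.

10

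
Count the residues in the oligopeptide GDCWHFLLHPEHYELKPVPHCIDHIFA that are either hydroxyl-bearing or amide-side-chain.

1

Hydroxyl-bearing: S, T, Y. Amide-side-chain: N, Q.
Hydroxyl-bearing residues here: Y13 (1).
Amide-side-chain residues here: none (0).
The two groups share no amino acid, so total = 1 + 0 = 1.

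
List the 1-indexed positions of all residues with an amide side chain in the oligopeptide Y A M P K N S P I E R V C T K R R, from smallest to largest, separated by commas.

6

Only N (asparagine) and Q (glutamine) carry a side-chain carboxamide.
Matching residues: N6.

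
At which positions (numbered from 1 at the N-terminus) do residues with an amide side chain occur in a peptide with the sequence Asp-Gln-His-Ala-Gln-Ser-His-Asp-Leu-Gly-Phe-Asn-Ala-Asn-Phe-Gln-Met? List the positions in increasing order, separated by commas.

2, 5, 12, 14, 16

Only N (asparagine) and Q (glutamine) carry a side-chain carboxamide.
Matching residues: Gln2, Gln5, Asn12, Asn14, Gln16.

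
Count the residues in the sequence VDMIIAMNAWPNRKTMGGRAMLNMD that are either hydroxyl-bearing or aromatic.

2

Hydroxyl-bearing: S, T, Y. Aromatic: F, W, Y.
Hydroxyl-bearing residues here: T15 (1).
Aromatic residues here: W10 (1).
(Y belongs to both groups, but none appear in this sequence.) Total = 1 + 1 = 2.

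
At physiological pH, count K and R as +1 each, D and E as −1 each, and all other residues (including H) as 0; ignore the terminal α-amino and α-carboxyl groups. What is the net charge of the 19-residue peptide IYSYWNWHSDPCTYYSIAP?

-1

Positive (K, R): none → +0.
Negative (D, E): D10 → −1.
Net charge = (+0) + (−1) = −1.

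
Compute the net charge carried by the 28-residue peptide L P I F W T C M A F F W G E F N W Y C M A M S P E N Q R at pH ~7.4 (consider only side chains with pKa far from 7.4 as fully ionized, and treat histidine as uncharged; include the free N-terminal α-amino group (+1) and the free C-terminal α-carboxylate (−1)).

-1

The side chains ionized at physiological pH are Lys/Arg (+1) and Asp/Glu (−1); with His treated as neutral, nothing else contributes.
Positive (K, R): R28 → +1.
Negative (D, E): E14, E25 → −2.
The N-terminus (+1) and C-terminus (−1) cancel.
Net charge = (+1) + (−2) = −1.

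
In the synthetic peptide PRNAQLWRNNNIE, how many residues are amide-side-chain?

Only N (asparagine) and Q (glutamine) carry a side-chain carboxamide.
Matching residues: N3, Q5, N9, N10, N11.

5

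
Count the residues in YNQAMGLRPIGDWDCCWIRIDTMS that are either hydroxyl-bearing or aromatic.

Hydroxyl-bearing: S, T, Y. Aromatic: F, W, Y.
Hydroxyl-bearing residues here: Y1, T22, S24 (3).
Aromatic residues here: Y1, W13, W17 (3).
Y is in both groups, so the 1 Y residue must not be double-counted.
Total = 3 + 3 − 1 = 5.

5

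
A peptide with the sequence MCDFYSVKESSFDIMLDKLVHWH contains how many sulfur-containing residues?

Only Cys (C) and Met (M) have a sulfur atom in the side chain.
Matching residues: M1, C2, M15.

3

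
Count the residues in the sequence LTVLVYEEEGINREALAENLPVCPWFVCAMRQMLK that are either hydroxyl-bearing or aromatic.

Hydroxyl-bearing: S, T, Y. Aromatic: F, W, Y.
Hydroxyl-bearing residues here: T2, Y6 (2).
Aromatic residues here: Y6, W25, F26 (3).
Y is in both groups, so the 1 Y residue must not be double-counted.
Total = 2 + 3 − 1 = 4.

4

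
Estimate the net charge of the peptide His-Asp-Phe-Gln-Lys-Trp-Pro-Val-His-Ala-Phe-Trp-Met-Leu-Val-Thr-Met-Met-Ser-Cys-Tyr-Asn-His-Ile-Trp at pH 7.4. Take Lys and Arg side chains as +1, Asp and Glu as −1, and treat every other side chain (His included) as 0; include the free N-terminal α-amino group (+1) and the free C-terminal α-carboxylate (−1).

Positive (K, R): Lys5 → +1.
Negative (D, E): Asp2 → −1.
The N-terminus (+1) and C-terminus (−1) cancel.
Net charge = (+1) + (−1) = 0.

0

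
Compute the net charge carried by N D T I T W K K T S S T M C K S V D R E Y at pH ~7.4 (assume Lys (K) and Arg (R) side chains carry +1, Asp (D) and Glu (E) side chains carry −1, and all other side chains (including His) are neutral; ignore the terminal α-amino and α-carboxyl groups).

+1

Positive (K, R): K7, K8, K15, R19 → +4.
Negative (D, E): D2, D18, E20 → −3.
Net charge = (+4) + (−3) = +1.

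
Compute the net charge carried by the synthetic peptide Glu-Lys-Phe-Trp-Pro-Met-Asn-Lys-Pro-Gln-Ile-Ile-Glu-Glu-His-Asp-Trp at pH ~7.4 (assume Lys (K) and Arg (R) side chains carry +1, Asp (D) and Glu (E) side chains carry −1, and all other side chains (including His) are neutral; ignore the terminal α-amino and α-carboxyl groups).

Positive (K, R): Lys2, Lys8 → +2.
Negative (D, E): Glu1, Glu13, Glu14, Asp16 → −4.
Net charge = (+2) + (−4) = −2.

-2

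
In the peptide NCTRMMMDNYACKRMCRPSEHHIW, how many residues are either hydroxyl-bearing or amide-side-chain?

Hydroxyl-bearing: S, T, Y. Amide-side-chain: N, Q.
Hydroxyl-bearing residues here: T3, Y10, S19 (3).
Amide-side-chain residues here: N1, N9 (2).
The two groups share no amino acid, so total = 3 + 2 = 5.

5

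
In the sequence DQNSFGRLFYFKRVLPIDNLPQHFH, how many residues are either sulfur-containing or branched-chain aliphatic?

Sulfur-containing: C, M. Branched-chain aliphatic: I, L, V.
Sulfur-containing residues here: none (0).
Branched-chain aliphatic residues here: L8, V14, L15, I17, L20 (5).
The two groups share no amino acid, so total = 0 + 5 = 5.

5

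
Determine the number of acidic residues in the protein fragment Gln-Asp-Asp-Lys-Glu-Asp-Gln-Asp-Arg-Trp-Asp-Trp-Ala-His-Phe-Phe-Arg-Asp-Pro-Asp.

The acidic residues are Asp (D) and Glu (E), whose side chains end in a carboxylate group.
Matching residues: Asp2, Asp3, Glu5, Asp6, Asp8, Asp11, Asp18, Asp20.

8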